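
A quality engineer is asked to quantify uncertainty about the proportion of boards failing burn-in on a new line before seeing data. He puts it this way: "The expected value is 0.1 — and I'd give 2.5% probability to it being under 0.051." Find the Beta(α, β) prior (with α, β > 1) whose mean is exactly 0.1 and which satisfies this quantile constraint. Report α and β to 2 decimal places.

With mean 0.1 fixed, write α = 0.1s, β = 0.9s where s = α+β.
Need P(θ < 0.051) = 0.025 under Beta(0.1s, 0.9s). Normal approximation: (q−m)/√(m(1−m)/s) ≈ z_{0.025} = -1.96, so s ≈ 0.1·0.9·(-1.96)²/(0.051−0.1)² = 144.0.
At s = 144.0: P(θ<0.051) ≈ 0.011. Adjusting to match 0.025 gives s ≈ 107.51.
So α = 0.1·107.51 ≈ 10.75, β = 0.9·107.51 ≈ 96.76.

α ≈ 10.75, β ≈ 96.76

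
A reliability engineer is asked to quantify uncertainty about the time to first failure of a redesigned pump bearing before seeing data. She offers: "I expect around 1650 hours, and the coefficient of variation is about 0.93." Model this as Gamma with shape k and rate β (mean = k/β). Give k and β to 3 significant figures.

k ≈ 1.16, β ≈ 0.000701

For Gamma(k, rate β): mean = k/β, variance = k/β², so CV = 1/√k.
CV = 0.93, hence k = 1/CV² = 1.16.
Then β = k/mean = 1.16/1650 = 0.000701.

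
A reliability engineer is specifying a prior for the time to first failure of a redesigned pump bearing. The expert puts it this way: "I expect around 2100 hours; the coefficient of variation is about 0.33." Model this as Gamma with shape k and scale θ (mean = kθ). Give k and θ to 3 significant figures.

k ≈ 9.18, θ ≈ 229

For Gamma(k, scale θ): mean = kθ, variance = kθ², so CV = 1/√k.
CV = 0.33, hence k = 1/CV² = 9.18.
Then θ = mean/k = 2100/9.18 = 229.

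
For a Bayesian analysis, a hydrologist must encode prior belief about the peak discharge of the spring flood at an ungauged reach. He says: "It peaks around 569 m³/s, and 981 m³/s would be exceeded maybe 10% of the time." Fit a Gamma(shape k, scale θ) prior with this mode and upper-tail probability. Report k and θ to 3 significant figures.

k ≈ 7.39, θ ≈ 89

Gamma(k,θ) with k>1 has mode (k−1)θ, so θ = 569/(k−1).
Need P(X < 981) = 0.9 with θ tied to k this way. Start at k = 2, θ = 569: P(X<981) ≈ 0.514.
Too low — raise k to concentrate. Iterating converges to k ≈ 7.39.
Then θ = 569/(7.39−1) ≈ 89.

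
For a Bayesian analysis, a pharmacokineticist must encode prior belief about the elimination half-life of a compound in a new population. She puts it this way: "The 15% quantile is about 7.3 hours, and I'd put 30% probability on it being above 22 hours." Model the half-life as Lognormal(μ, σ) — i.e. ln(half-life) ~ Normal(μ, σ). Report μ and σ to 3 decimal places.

If T ~ Lognormal(μ,σ) then ln T ~ Normal(μ,σ), so the p-quantile of ln T is μ + z_p·σ.
ln(7.3) = 1.988 and ln(22) = 3.091; z_{0.15} = -1.036, z_{0.7} = 0.5244.
σ = (3.091 − 1.988)/(0.5244 − (-1.036)) = 0.707.
μ = 1.988 − (-1.036)·0.707 = 2.720.

μ ≈ 2.720, σ ≈ 0.707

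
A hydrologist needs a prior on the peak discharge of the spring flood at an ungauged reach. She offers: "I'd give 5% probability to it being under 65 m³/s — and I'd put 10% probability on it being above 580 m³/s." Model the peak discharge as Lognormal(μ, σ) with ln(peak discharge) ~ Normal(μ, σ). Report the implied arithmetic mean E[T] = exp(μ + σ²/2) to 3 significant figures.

E[T] ≈ 294 m³/s

If T ~ Lognormal(μ,σ) then ln T ~ Normal(μ,σ), so the p-quantile of ln T is μ + z_p·σ.
ln(65) = 4.174 and ln(580) = 6.363; z_{0.05} = -1.645, z_{0.9} = 1.282.
σ = (6.363 − 4.174)/(1.282 − (-1.645)) = 0.748.
μ = 4.174 − (-1.645)·0.748 = 5.405.
E[T] = exp(μ + σ²/2) = exp(5.405 + 0.2797) = 294 m³/s.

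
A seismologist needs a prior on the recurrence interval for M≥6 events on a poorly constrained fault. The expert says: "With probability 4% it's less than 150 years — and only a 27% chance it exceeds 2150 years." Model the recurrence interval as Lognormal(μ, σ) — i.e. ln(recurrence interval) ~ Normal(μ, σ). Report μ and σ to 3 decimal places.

μ ≈ 6.983, σ ≈ 1.127

If T ~ Lognormal(μ,σ) then ln T ~ Normal(μ,σ), so the p-quantile of ln T is μ + z_p·σ.
ln(150) = 5.011 and ln(2150) = 7.673; z_{0.04} = -1.751, z_{0.73} = 0.6128.
σ = (7.673 − 5.011)/(0.6128 − (-1.751)) = 1.127.
μ = 5.011 − (-1.751)·1.127 = 6.983.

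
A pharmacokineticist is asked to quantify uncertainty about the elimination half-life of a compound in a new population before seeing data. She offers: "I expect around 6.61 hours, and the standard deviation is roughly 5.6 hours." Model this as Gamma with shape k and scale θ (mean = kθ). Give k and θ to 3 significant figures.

k ≈ 1.39, θ ≈ 4.74

For Gamma(k, scale θ): mean = kθ, variance = kθ², so CV = 1/√k.
CV = SD/mean = 5.6/6.61 = 0.8472, hence k = 1/CV² = 1.39.
Then θ = mean/k = 6.61/1.39 = 4.74.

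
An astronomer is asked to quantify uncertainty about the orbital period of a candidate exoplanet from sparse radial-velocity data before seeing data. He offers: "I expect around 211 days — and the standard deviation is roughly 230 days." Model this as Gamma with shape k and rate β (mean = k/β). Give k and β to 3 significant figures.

k ≈ 0.842, β ≈ 0.00399

For Gamma(k, rate β): mean = k/β, variance = k/β², so CV = 1/√k.
CV = SD/mean = 230/211 = 1.09, hence k = 1/CV² = 0.842.
Then β = k/mean = 0.842/211 = 0.00399.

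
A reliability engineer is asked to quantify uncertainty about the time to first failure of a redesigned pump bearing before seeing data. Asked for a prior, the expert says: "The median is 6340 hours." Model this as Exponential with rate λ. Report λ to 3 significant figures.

λ ≈ 0.000109

Exponential median = ln 2 / λ, so λ = ln 2 / 6340.0 = 0.000109.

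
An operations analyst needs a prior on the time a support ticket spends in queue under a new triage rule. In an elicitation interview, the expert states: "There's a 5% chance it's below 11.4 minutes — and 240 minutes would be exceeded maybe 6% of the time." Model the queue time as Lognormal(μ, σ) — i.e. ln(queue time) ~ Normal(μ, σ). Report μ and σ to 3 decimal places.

If T ~ Lognormal(μ,σ) then ln T ~ Normal(μ,σ), so the p-quantile of ln T is μ + z_p·σ.
ln(11.4) = 2.434 and ln(240) = 5.481; z_{0.05} = -1.645, z_{0.94} = 1.555.
σ = (5.481 − 2.434)/(1.555 − (-1.645)) = 0.952.
μ = 2.434 − (-1.645)·0.952 = 4.000.

μ ≈ 4.000, σ ≈ 0.952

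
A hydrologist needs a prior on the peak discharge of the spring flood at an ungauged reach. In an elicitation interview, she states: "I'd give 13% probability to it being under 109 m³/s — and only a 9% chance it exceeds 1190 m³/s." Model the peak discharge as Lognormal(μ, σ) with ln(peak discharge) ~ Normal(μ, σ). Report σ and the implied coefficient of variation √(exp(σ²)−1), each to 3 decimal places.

If T ~ Lognormal(μ,σ) then ln T ~ Normal(μ,σ), so the p-quantile of ln T is μ + z_p·σ.
ln(109) = 4.691 and ln(1190) = 7.082; z_{0.13} = -1.126, z_{0.91} = 1.341.
σ = (7.082 − 4.691)/(1.341 − (-1.126)) = 0.969.
μ = 4.691 − (-1.126)·0.969 = 5.783.
CV = √(exp(σ²)−1) = √(exp(0.9387)−1) = 1.248.

σ ≈ 0.969, CV ≈ 1.248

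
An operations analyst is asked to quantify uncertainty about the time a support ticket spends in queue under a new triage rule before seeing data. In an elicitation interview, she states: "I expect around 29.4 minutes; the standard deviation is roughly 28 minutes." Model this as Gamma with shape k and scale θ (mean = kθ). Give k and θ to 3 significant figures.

k ≈ 1.1, θ ≈ 26.7

For Gamma(k, scale θ): mean = kθ, variance = kθ², so CV = 1/√k.
CV = SD/mean = 28/29.4 = 0.9524, hence k = 1/CV² = 1.1.
Then θ = mean/k = 29.4/1.1 = 26.7.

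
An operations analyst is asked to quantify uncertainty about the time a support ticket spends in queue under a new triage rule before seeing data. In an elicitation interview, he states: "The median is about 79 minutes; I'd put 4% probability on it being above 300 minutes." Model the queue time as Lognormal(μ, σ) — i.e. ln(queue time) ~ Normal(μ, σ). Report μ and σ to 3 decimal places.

If T ~ Lognormal(μ,σ) then ln T ~ Normal(μ,σ), so the p-quantile of ln T is μ + z_p·σ.
ln(79) = 4.369 and ln(300) = 5.704; z_{0.5} = 0, z_{0.96} = 1.751.
σ = (5.704 − 4.369)/(1.751 − (0)) = 0.762.
μ = 4.369 − (0)·0.762 = 4.369.

μ ≈ 4.369, σ ≈ 0.762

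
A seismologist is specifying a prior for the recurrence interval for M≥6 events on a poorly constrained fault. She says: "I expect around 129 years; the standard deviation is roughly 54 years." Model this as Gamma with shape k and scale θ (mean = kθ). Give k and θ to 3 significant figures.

k ≈ 5.71, θ ≈ 22.6

For Gamma(k, scale θ): mean = kθ, variance = kθ², so CV = 1/√k.
CV = SD/mean = 54/129 = 0.4186, hence k = 1/CV² = 5.71.
Then θ = mean/k = 129/5.71 = 22.6.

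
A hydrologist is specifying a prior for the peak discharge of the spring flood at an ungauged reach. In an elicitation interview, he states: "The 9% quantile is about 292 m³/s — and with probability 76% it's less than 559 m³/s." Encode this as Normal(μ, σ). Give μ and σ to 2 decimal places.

μ = 466.88, σ = 130.43

For Normal(μ,σ), the p-quantile is μ + z_p·σ. Here z_{0.09} = -1.341, z_{0.76} = 0.7063.
So 292 = μ − 1.341σ and 559 = μ + 0.7063σ.
Subtracting: σ = (559 − 292)/(0.7063 − (-1.341)) = 130.43.
Then μ = 292 − (-1.341)·130.43 = 466.88.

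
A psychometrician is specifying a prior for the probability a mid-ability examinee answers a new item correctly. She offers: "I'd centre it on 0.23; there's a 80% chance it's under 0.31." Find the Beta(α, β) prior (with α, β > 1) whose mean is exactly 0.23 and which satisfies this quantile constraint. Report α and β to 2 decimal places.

α ≈ 4.11, β ≈ 13.76

With mean 0.23 fixed, write α = 0.23s, β = 0.77s where s = α+β.
Need P(θ < 0.31) = 0.8 under Beta(0.23s, 0.77s). Normal approximation: (q−m)/√(m(1−m)/s) ≈ z_{0.8} = 0.842, so s ≈ 0.23·0.77·(0.842)²/(0.31−0.23)² = 19.6.
At s = 19.6: P(θ<0.31) ≈ 0.809. Adjusting to match 0.8 gives s ≈ 17.87.
So α = 0.23·17.87 ≈ 4.11, β = 0.77·17.87 ≈ 13.76.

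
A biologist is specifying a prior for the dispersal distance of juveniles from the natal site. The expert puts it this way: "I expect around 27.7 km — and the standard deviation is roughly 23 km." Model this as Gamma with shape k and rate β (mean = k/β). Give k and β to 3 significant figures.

k ≈ 1.45, β ≈ 0.0524

For Gamma(k, rate β): mean = k/β, variance = k/β², so CV = 1/√k.
CV = SD/mean = 23/27.7 = 0.8303, hence k = 1/CV² = 1.45.
Then β = k/mean = 1.45/27.7 = 0.0524.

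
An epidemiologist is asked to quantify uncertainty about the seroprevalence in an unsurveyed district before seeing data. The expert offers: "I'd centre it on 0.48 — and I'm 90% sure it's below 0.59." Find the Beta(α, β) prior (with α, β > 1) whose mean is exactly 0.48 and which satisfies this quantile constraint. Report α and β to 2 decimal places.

α ≈ 16.18, β ≈ 17.53

With mean 0.48 fixed, write α = 0.48s, β = 0.52s where s = α+β.
Need P(θ < 0.59) = 0.9 under Beta(0.48s, 0.52s). Normal approximation: (q−m)/√(m(1−m)/s) ≈ z_{0.9} = 1.28, so s ≈ 0.48·0.52·(1.28)²/(0.59−0.48)² = 33.9.
At s = 33.9: P(θ<0.59) ≈ 0.901. Adjusting to match 0.9 gives s ≈ 33.71.
So α = 0.48·33.71 ≈ 16.18, β = 0.52·33.71 ≈ 17.53.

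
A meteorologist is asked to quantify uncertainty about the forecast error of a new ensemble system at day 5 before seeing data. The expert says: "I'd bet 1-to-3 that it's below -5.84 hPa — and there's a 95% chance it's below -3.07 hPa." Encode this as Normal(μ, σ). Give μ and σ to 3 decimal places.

μ = -5.034, σ = 1.194

For Normal(μ,σ), the p-quantile is μ + z_p·σ. Here z_{0.25} = -0.6745, z_{0.95} = 1.645.
So -5.84 = μ − 0.6745σ and -3.07 = μ + 1.645σ.
Subtracting: σ = (-3.07 − -5.84)/(1.645 − (-0.6745)) = 1.194.
Then μ = -5.84 − (-0.6745)·1.194 = -5.034.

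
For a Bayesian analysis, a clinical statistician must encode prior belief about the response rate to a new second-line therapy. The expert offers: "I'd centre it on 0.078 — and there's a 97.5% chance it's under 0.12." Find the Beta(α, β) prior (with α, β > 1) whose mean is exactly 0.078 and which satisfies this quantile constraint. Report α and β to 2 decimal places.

With mean 0.078 fixed, write α = 0.078s, β = 0.922s where s = α+β.
Need P(θ < 0.12) = 0.975 under Beta(0.078s, 0.922s). Normal approximation: (q−m)/√(m(1−m)/s) ≈ z_{0.975} = 1.96, so s ≈ 0.078·0.922·(1.96)²/(0.12−0.078)² = 156.6.
At s = 156.6: P(θ<0.12) ≈ 0.963. Adjusting to match 0.975 gives s ≈ 190.09.
So α = 0.078·190.09 ≈ 14.83, β = 0.922·190.09 ≈ 175.26.

α ≈ 14.83, β ≈ 175.26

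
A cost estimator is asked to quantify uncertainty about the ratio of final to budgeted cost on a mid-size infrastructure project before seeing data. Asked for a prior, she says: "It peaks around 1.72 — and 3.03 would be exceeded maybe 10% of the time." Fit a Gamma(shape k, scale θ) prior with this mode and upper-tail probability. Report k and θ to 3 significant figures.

k ≈ 6.93, θ ≈ 0.29

Gamma(k,θ) with k>1 has mode (k−1)θ, so θ = 1.72/(k−1).
Need P(X < 3.03) = 0.9 with θ tied to k this way. Start at k = 2, θ = 1.72: P(X<3.03) ≈ 0.526.
Too low — raise k to concentrate. Iterating converges to k ≈ 6.93.
Then θ = 1.72/(6.93−1) ≈ 0.29.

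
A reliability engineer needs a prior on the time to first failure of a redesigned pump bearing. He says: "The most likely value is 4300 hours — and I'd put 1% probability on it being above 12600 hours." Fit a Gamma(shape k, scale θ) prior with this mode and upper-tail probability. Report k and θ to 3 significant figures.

Gamma(k,θ) with k>1 has mode (k−1)θ, so θ = 4300/(k−1).
Need P(X < 12600) = 0.99 with θ tied to k this way. Start at k = 2, θ = 4300: P(X<12600) ≈ 0.790.
Too low — raise k to concentrate. Iterating converges to k ≈ 4.92.
Then θ = 4300/(4.92−1) ≈ 1100.

k ≈ 4.92, θ ≈ 1100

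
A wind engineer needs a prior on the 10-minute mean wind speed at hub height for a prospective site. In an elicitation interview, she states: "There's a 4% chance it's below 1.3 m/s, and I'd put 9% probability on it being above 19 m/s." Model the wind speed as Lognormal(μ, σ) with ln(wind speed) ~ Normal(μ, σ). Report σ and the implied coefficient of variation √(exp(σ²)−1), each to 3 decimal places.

If T ~ Lognormal(μ,σ) then ln T ~ Normal(μ,σ), so the p-quantile of ln T is μ + z_p·σ.
ln(1.3) = 0.2624 and ln(19) = 2.944; z_{0.04} = -1.751, z_{0.91} = 1.341.
σ = (2.944 − 0.2624)/(1.341 − (-1.751)) = 0.868.
μ = 0.2624 − (-1.751)·0.868 = 1.781.
CV = √(exp(σ²)−1) = √(exp(0.7527)−1) = 1.060.

σ ≈ 0.868, CV ≈ 1.060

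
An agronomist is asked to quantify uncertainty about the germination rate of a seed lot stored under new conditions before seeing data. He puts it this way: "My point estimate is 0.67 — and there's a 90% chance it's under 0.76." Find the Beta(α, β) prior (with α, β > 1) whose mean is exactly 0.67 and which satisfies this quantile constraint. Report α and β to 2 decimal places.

α ≈ 28.56, β ≈ 14.07

With mean 0.67 fixed, write α = 0.67s, β = 0.33s where s = α+β.
Need P(θ < 0.76) = 0.9 under Beta(0.67s, 0.33s). Normal approximation: (q−m)/√(m(1−m)/s) ≈ z_{0.9} = 1.28, so s ≈ 0.67·0.33·(1.28)²/(0.76−0.67)² = 44.8.
At s = 44.8: P(θ<0.76) ≈ 0.906. Adjusting to match 0.9 gives s ≈ 42.63.
So α = 0.67·42.63 ≈ 28.56, β = 0.33·42.63 ≈ 14.07.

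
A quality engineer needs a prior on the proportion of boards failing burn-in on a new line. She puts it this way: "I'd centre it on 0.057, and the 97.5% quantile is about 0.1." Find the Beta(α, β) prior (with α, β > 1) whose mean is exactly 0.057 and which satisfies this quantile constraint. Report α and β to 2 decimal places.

With mean 0.057 fixed, write α = 0.057s, β = 0.943s where s = α+β.
Need P(θ < 0.1) = 0.975 under Beta(0.057s, 0.943s). Normal approximation: (q−m)/√(m(1−m)/s) ≈ z_{0.975} = 1.96, so s ≈ 0.057·0.943·(1.96)²/(0.1−0.057)² = 111.7.
At s = 111.7: P(θ<0.1) ≈ 0.960. Adjusting to match 0.975 gives s ≈ 144.85.
So α = 0.057·144.85 ≈ 8.26, β = 0.943·144.85 ≈ 136.60.

α ≈ 8.26, β ≈ 136.60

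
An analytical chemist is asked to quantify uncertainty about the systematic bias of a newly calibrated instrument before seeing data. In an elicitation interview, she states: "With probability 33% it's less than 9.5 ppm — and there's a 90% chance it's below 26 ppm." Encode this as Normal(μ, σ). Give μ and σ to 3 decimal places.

μ = 13.717, σ = 9.585

The p-quantile of Normal(μ,σ) is μ + z_p·σ, with z_{0.33} = -0.4399 and z_{0.9} = 1.282.
Eliminate σ: μ = (z₂·x₁ − z₁·x₂)/(z₂ − z₁) = (1.282·9.5 − (-0.4399)·26)/1.721 = 13.717.
Then σ = (x₂ − x₁)/(z₂ − z₁) = (26 − 9.5)/1.721 = 9.585.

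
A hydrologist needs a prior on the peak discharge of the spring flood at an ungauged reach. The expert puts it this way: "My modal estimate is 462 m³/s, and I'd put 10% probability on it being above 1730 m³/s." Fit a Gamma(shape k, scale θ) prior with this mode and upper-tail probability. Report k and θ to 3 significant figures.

Gamma(k,θ) with k>1 has mode (k−1)θ, so θ = 462/(k−1).
Need P(X < 1730) = 0.9 with θ tied to k this way. Start at k = 2, θ = 462: P(X<1730) ≈ 0.888.
Too low — raise k to concentrate. Iterating converges to k ≈ 2.06.
Then θ = 462/(2.06−1) ≈ 434.

k ≈ 2.06, θ ≈ 434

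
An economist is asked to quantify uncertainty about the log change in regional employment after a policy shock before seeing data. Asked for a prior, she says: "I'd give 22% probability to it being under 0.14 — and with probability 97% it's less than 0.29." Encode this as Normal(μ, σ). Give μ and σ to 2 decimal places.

μ = 0.18, σ = 0.06

For Normal(μ,σ), the p-quantile is μ + z_p·σ. Here z_{0.22} = -0.7722, z_{0.97} = 1.881.
So 0.14 = μ − 0.7722σ and 0.29 = μ + 1.881σ.
Subtracting: σ = (0.29 − 0.14)/(1.881 − (-0.7722)) = 0.06.
Then μ = 0.14 − (-0.7722)·0.06 = 0.18.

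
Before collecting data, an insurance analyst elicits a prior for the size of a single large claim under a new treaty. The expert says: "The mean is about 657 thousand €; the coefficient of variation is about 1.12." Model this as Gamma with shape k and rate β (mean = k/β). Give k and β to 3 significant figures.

k ≈ 0.797, β ≈ 0.00121

For Gamma(k, rate β): mean = k/β, variance = k/β², so CV = 1/√k.
CV = 1.12, hence k = 1/CV² = 0.797.
Then β = k/mean = 0.797/657 = 0.00121.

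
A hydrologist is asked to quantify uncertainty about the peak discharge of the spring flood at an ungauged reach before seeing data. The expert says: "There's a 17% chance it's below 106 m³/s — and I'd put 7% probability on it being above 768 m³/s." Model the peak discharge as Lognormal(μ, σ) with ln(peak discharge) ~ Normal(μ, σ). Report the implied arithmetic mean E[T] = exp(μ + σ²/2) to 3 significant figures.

E[T] ≈ 322 m³/s

If T ~ Lognormal(μ,σ) then ln T ~ Normal(μ,σ), so the p-quantile of ln T is μ + z_p·σ.
ln(106) = 4.663 and ln(768) = 6.644; z_{0.17} = -0.9542, z_{0.93} = 1.476.
σ = (6.644 − 4.663)/(1.476 − (-0.9542)) = 0.815.
μ = 4.663 − (-0.9542)·0.815 = 5.441.
E[T] = exp(μ + σ²/2) = exp(5.441 + 0.3321) = 322 m³/s.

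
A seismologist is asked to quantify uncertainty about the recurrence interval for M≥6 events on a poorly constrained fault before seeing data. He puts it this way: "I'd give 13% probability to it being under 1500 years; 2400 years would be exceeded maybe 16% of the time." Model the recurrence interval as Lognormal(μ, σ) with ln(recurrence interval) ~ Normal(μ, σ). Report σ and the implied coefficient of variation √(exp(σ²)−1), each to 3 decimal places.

σ ≈ 0.222, CV ≈ 0.224

If T ~ Lognormal(μ,σ) then ln T ~ Normal(μ,σ), so the p-quantile of ln T is μ + z_p·σ.
ln(1500) = 7.313 and ln(2400) = 7.783; z_{0.13} = -1.126, z_{0.84} = 0.9945.
σ = (7.783 − 7.313)/(0.9945 − (-1.126)) = 0.222.
μ = 7.313 − (-1.126)·0.222 = 7.563.
CV = √(exp(σ²)−1) = √(exp(0.0491)−1) = 0.224.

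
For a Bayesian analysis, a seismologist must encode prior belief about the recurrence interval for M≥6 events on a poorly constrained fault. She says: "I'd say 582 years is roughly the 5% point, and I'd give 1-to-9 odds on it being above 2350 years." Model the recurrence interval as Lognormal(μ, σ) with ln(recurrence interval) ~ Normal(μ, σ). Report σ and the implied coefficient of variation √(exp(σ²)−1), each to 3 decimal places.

σ ≈ 0.477, CV ≈ 0.505

If T ~ Lognormal(μ,σ) then ln T ~ Normal(μ,σ), so the p-quantile of ln T is μ + z_p·σ.
ln(582) = 6.366 and ln(2350) = 7.762; z_{0.05} = -1.645, z_{0.9} = 1.282.
σ = (7.762 − 6.366)/(1.282 − (-1.645)) = 0.477.
μ = 6.366 − (-1.645)·0.477 = 7.151.
CV = √(exp(σ²)−1) = √(exp(0.2275)−1) = 0.505.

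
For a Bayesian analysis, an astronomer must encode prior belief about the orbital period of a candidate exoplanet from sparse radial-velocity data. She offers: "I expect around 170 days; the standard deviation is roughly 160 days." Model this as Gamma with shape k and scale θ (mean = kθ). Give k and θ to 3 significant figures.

k ≈ 1.13, θ ≈ 151

For Gamma(k, scale θ): mean = kθ, variance = kθ², so CV = 1/√k.
CV = SD/mean = 160/170 = 0.9412, hence k = 1/CV² = 1.13.
Then θ = mean/k = 170/1.13 = 151.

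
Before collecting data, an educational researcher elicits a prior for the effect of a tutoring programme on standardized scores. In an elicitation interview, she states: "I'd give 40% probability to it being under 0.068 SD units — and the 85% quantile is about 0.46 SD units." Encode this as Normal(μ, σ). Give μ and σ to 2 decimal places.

μ = 0.14, σ = 0.30

For Normal(μ,σ), the p-quantile is μ + z_p·σ. Here z_{0.4} = -0.2533, z_{0.85} = 1.036.
So 0.068 = μ − 0.2533σ and 0.46 = μ + 1.036σ.
Subtracting: σ = (0.46 − 0.068)/(1.036 − (-0.2533)) = 0.30.
Then μ = 0.068 − (-0.2533)·0.30 = 0.14.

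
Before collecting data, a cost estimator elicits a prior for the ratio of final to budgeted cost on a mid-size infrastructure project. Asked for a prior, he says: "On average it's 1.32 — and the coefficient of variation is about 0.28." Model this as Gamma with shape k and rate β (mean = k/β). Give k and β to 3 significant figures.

k ≈ 12.8, β ≈ 9.66

For Gamma(k, rate β): mean = k/β, variance = k/β², so CV = 1/√k.
CV = 0.28, hence k = 1/CV² = 12.8.
Then β = k/mean = 12.8/1.32 = 9.66.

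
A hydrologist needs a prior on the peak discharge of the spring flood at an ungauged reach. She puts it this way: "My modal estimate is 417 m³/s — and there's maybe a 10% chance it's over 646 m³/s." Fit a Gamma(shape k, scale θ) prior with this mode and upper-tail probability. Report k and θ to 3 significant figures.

k ≈ 10.8, θ ≈ 42.7

Gamma(k,θ) with k>1 has mode (k−1)θ, so θ = 417/(k−1).
Need P(X < 646) = 0.9 with θ tied to k this way. Start at k = 2, θ = 417: P(X<646) ≈ 0.458.
Too low — raise k to concentrate. Iterating converges to k ≈ 10.8.
Then θ = 417/(10.8−1) ≈ 42.7.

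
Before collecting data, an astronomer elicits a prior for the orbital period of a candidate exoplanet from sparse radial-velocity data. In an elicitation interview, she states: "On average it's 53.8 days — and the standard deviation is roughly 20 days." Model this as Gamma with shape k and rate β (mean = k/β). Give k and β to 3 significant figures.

k ≈ 7.24, β ≈ 0.135

For Gamma(k, rate β): mean = k/β, variance = k/β², so CV = 1/√k.
CV = SD/mean = 20/53.8 = 0.3717, hence k = 1/CV² = 7.24.
Then β = k/mean = 7.24/53.8 = 0.135.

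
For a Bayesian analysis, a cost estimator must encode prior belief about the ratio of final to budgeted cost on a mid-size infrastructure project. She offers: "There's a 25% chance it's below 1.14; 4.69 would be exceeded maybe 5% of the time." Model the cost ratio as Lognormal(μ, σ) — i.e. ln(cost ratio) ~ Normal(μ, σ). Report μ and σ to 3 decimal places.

If T ~ Lognormal(μ,σ) then ln T ~ Normal(μ,σ), so the p-quantile of ln T is μ + z_p·σ.
ln(1.14) = 0.131 and ln(4.69) = 1.545; z_{0.25} = -0.6745, z_{0.95} = 1.645.
σ = (1.545 − 0.131)/(1.645 − (-0.6745)) = 0.610.
μ = 0.131 − (-0.6745)·0.610 = 0.542.

μ ≈ 0.542, σ ≈ 0.610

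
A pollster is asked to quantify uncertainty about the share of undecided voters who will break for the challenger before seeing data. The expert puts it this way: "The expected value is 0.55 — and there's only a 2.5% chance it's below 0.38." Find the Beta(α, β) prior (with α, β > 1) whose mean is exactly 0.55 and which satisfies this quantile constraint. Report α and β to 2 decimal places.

With mean 0.55 fixed, write α = 0.55s, β = 0.45s where s = α+β.
Need P(θ < 0.38) = 0.025 under Beta(0.55s, 0.45s). Normal approximation: (q−m)/√(m(1−m)/s) ≈ z_{0.025} = -1.96, so s ≈ 0.55·0.45·(-1.96)²/(0.38−0.55)² = 32.9.
At s = 32.9: P(θ<0.38) ≈ 0.024. Adjusting to match 0.025 gives s ≈ 32.58.
So α = 0.55·32.58 ≈ 17.92, β = 0.45·32.58 ≈ 14.66.

α ≈ 17.92, β ≈ 14.66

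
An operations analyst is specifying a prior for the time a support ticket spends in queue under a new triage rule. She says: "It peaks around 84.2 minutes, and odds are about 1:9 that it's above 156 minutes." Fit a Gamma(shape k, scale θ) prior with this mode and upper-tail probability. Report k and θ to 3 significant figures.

Gamma(k,θ) with k>1 has mode (k−1)θ, so θ = 84.2/(k−1).
Need P(X < 156) = 0.9 with θ tied to k this way. Start at k = 2, θ = 84.2: P(X<156) ≈ 0.553.
Too low — raise k to concentrate. Iterating converges to k ≈ 6.02.
Then θ = 84.2/(6.02−1) ≈ 16.8.

k ≈ 6.02, θ ≈ 16.8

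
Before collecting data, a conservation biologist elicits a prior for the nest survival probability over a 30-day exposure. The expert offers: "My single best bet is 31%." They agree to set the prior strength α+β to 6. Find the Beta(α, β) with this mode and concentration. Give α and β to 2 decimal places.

For α,β > 1 the Beta mode is (α−1)/(α+β−2). With α+β = 6, the mode is (α−1)/4.
Set (α−1)/4 = 0.31 → α = 1 + 0.31·4 = 2.24.
β = 6 − α = 3.76.

α = 2.24, β = 3.76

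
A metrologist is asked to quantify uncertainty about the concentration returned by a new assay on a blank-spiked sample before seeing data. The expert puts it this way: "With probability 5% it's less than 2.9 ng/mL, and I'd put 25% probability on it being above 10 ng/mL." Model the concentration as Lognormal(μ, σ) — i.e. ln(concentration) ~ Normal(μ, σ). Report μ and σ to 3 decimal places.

μ ≈ 1.943, σ ≈ 0.534

If T ~ Lognormal(μ,σ) then ln T ~ Normal(μ,σ), so the p-quantile of ln T is μ + z_p·σ.
ln(2.9) = 1.065 and ln(10) = 2.303; z_{0.05} = -1.645, z_{0.75} = 0.6745.
σ = (2.303 − 1.065)/(0.6745 − (-1.645)) = 0.534.
μ = 1.065 − (-1.645)·0.534 = 1.943.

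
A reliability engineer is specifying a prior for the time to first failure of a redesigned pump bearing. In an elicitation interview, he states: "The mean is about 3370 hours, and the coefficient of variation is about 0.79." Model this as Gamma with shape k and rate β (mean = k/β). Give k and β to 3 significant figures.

For Gamma(k, rate β): mean = k/β, variance = k/β², so CV = 1/√k.
CV = 0.79, hence k = 1/CV² = 1.6.
Then β = k/mean = 1.6/3370 = 0.000475.

k ≈ 1.6, β ≈ 0.000475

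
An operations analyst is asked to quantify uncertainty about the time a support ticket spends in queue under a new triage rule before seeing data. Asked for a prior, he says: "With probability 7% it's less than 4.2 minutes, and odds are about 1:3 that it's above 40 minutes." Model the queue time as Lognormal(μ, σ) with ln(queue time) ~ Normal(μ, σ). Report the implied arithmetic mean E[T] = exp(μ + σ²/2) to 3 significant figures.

E[T] ≈ 34.2 minutes

If T ~ Lognormal(μ,σ) then ln T ~ Normal(μ,σ), so the p-quantile of ln T is μ + z_p·σ.
ln(4.2) = 1.435 and ln(40) = 3.689; z_{0.07} = -1.476, z_{0.75} = 0.6745.
σ = (3.689 − 1.435)/(0.6745 − (-1.476)) = 1.048.
μ = 1.435 − (-1.476)·1.048 = 2.982.
E[T] = exp(μ + σ²/2) = exp(2.982 + 0.5493) = 34.2 minutes.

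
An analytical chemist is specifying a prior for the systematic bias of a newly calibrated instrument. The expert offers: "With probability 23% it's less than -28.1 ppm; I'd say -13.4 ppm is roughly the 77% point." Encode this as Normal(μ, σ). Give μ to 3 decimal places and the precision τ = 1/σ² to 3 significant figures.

μ = -20.750, τ = 0.0101

The p-quantile of Normal(μ,σ) is μ + z_p·σ, with z_{0.23} = -0.7388 and z_{0.77} = 0.7388.
Eliminate σ: μ = (z₂·x₁ − z₁·x₂)/(z₂ − z₁) = (0.7388·-28.1 − (-0.7388)·-13.4)/1.478 = -20.750.
Then σ = (x₂ − x₁)/(z₂ − z₁) = (-13.4 − -28.1)/1.478 = 9.948.
Precision τ = 1/σ² = 1/9.948² = 0.0101.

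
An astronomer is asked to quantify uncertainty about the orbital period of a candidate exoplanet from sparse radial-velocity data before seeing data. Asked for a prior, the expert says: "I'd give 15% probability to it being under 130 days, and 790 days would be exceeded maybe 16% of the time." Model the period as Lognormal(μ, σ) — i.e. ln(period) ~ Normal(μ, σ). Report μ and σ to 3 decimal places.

If T ~ Lognormal(μ,σ) then ln T ~ Normal(μ,σ), so the p-quantile of ln T is μ + z_p·σ.
ln(130) = 4.868 and ln(790) = 6.672; z_{0.15} = -1.036, z_{0.84} = 0.9945.
σ = (6.672 − 4.868)/(0.9945 − (-1.036)) = 0.889.
μ = 4.868 − (-1.036)·0.889 = 5.788.

μ ≈ 5.788, σ ≈ 0.889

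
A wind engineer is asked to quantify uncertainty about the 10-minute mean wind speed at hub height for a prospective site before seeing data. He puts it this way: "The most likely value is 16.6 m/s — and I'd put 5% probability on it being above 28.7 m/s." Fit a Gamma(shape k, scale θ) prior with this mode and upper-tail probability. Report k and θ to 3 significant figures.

Gamma(k,θ) with k>1 has mode (k−1)θ, so θ = 16.6/(k−1).
Need P(X < 28.7) = 0.95 with θ tied to k this way. Start at k = 2, θ = 16.6: P(X<28.7) ≈ 0.516.
Too low — raise k to concentrate. Iterating converges to k ≈ 10.3.
Then θ = 16.6/(10.3−1) ≈ 1.78.

k ≈ 10.3, θ ≈ 1.78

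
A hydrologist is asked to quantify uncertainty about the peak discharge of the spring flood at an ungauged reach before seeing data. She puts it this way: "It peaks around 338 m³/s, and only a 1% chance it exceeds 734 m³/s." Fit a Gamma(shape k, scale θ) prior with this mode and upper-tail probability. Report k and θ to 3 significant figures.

Gamma(k,θ) with k>1 has mode (k−1)θ, so θ = 338/(k−1).
Need P(X < 734) = 0.99 with θ tied to k this way. Start at k = 2, θ = 338: P(X<734) ≈ 0.638.
Too low — raise k to concentrate. Iterating converges to k ≈ 9.04.
Then θ = 338/(9.04−1) ≈ 42.

k ≈ 9.04, θ ≈ 42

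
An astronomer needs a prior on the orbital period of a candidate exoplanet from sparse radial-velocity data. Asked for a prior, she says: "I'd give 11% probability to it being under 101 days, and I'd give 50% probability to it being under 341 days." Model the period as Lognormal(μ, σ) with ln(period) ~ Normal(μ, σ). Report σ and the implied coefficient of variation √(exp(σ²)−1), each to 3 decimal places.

σ ≈ 0.992, CV ≈ 1.294

If T ~ Lognormal(μ,σ) then ln T ~ Normal(μ,σ), so the p-quantile of ln T is μ + z_p·σ.
ln(101) = 4.615 and ln(341) = 5.832; z_{0.11} = -1.227, z_{0.5} = 0.
σ = (5.832 − 4.615)/(0 − (-1.227)) = 0.992.
μ = 4.615 − (-1.227)·0.992 = 5.832.
CV = √(exp(σ²)−1) = √(exp(0.9841)−1) = 1.294.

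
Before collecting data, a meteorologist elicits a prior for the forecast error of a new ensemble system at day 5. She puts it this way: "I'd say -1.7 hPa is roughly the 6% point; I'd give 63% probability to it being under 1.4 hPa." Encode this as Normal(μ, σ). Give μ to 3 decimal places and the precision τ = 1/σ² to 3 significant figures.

For Normal(μ,σ), the p-quantile is μ + z_p·σ. Here z_{0.06} = -1.555, z_{0.63} = 0.3319.
So -1.7 = μ − 1.555σ and 1.4 = μ + 0.3319σ.
Subtracting: σ = (1.4 − -1.7)/(0.3319 − (-1.555)) = 1.643.
Then μ = -1.7 − (-1.555)·1.643 = 0.855.
Precision τ = 1/σ² = 1/1.643² = 0.37.

μ = 0.855, τ = 0.37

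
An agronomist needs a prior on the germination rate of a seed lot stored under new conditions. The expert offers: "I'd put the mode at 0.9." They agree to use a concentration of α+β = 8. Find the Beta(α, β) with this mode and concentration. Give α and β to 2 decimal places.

α = 6.40, β = 1.60

For α,β > 1 the Beta mode is (α−1)/(α+β−2). With α+β = 8, the mode is (α−1)/6.
Set (α−1)/6 = 0.9 → α = 1 + 0.9·6 = 6.40.
β = 8 − α = 1.60.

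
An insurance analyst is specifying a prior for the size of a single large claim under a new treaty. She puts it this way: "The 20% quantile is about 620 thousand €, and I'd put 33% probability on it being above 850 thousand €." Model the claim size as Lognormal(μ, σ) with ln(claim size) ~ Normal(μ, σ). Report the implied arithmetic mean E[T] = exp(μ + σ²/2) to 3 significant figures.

If T ~ Lognormal(μ,σ) then ln T ~ Normal(μ,σ), so the p-quantile of ln T is μ + z_p·σ.
ln(620) = 6.43 and ln(850) = 6.745; z_{0.2} = -0.8416, z_{0.67} = 0.4399.
σ = (6.745 − 6.43)/(0.4399 − (-0.8416)) = 0.246.
μ = 6.43 − (-0.8416)·0.246 = 6.637.
E[T] = exp(μ + σ²/2) = exp(6.637 + 0.0303) = 786 thousand €.

E[T] ≈ 786 thousand €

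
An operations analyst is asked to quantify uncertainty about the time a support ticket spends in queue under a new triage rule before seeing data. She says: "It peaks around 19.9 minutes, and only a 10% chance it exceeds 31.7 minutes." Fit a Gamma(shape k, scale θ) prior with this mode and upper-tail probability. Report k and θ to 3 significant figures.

Gamma(k,θ) with k>1 has mode (k−1)θ, so θ = 19.9/(k−1).
Need P(X < 31.7) = 0.9 with θ tied to k this way. Start at k = 2, θ = 19.9: P(X<31.7) ≈ 0.473.
Too low — raise k to concentrate. Iterating converges to k ≈ 9.66.
Then θ = 19.9/(9.66−1) ≈ 2.3.

k ≈ 9.66, θ ≈ 2.3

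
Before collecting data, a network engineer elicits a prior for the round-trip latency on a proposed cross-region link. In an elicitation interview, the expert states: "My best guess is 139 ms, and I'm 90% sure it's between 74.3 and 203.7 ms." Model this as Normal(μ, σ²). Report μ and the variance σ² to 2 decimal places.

A symmetric 90% interval runs μ ± z·σ with z = 1.645.
Half-width = 64.7, so σ = 64.7/1.645 = 39.335 and σ² = 1547.23.
μ is the stated best guess, 139.00.

μ = 139.00, σ² = 1547.23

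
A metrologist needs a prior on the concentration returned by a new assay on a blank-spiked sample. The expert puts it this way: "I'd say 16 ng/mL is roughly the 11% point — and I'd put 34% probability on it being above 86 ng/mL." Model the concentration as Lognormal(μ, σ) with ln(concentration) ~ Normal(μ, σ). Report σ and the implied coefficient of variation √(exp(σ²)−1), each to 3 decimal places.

If T ~ Lognormal(μ,σ) then ln T ~ Normal(μ,σ), so the p-quantile of ln T is μ + z_p·σ.
ln(16) = 2.773 and ln(86) = 4.454; z_{0.11} = -1.227, z_{0.66} = 0.4125.
σ = (4.454 − 2.773)/(0.4125 − (-1.227)) = 1.026.
μ = 2.773 − (-1.227)·1.026 = 4.031.
CV = √(exp(σ²)−1) = √(exp(1.0529)−1) = 1.366.

σ ≈ 1.026, CV ≈ 1.366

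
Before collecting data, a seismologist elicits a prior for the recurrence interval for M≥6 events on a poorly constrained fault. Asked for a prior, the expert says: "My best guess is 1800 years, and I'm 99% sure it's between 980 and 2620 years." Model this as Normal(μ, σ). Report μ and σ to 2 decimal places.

A symmetric 99% interval runs μ ± z·σ with z = 2.576.
Half-width = 820, so σ = 820/2.576 = 318.34.
μ is the stated best guess, 1800.00.

μ = 1800.00, σ = 318.34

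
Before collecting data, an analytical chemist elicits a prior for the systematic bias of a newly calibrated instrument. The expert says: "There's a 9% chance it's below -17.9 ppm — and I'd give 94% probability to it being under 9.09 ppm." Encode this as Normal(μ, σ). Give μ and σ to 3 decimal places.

μ = -5.402, σ = 9.321

For Normal(μ,σ), the p-quantile is μ + z_p·σ. Here z_{0.09} = -1.341, z_{0.94} = 1.555.
So -17.9 = μ − 1.341σ and 9.09 = μ + 1.555σ.
Subtracting: σ = (9.09 − -17.9)/(1.555 − (-1.341)) = 9.321.
Then μ = -17.9 − (-1.341)·9.321 = -5.402.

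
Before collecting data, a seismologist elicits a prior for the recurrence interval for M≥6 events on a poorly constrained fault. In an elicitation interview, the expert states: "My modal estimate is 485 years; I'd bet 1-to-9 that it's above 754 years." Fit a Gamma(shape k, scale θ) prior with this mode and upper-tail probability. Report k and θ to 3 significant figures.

Gamma(k,θ) with k>1 has mode (k−1)θ, so θ = 485/(k−1).
Need P(X < 754) = 0.9 with θ tied to k this way. Start at k = 2, θ = 485: P(X<754) ≈ 0.460.
Too low — raise k to concentrate. Iterating converges to k ≈ 10.6.
Then θ = 485/(10.6−1) ≈ 50.5.

k ≈ 10.6, θ ≈ 50.5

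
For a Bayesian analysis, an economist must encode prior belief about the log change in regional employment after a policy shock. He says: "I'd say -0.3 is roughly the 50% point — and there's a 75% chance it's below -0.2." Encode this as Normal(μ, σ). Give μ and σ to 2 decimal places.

μ = -0.30, σ = 0.15

For Normal(μ,σ), the p-quantile is μ + z_p·σ. Here z_{0.5} = 0, z_{0.75} = 0.6745.
So -0.3 = μ + 0σ and -0.2 = μ + 0.6745σ.
Subtracting: σ = (-0.2 − -0.3)/(0.6745 − (0)) = 0.15.
Then μ = -0.3 − (0)·0.15 = -0.30.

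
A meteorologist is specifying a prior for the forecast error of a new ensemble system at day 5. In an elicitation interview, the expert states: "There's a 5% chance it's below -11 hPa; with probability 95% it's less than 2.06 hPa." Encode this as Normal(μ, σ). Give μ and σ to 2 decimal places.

The p-quantile of Normal(μ,σ) is μ + z_p·σ, with z_{0.05} = -1.645 and z_{0.95} = 1.645.
Eliminate σ: μ = (z₂·x₁ − z₁·x₂)/(z₂ − z₁) = (1.645·-11 − (-1.645)·2.06)/3.29 = -4.47.
Then σ = (x₂ − x₁)/(z₂ − z₁) = (2.06 − -11)/3.29 = 3.97.

μ = -4.47, σ = 3.97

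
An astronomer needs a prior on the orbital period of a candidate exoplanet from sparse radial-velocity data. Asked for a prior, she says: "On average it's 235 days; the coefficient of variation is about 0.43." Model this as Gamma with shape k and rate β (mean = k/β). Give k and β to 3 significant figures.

For Gamma(k, rate β): mean = k/β, variance = k/β², so CV = 1/√k.
CV = 0.43, hence k = 1/CV² = 5.41.
Then β = k/mean = 5.41/235 = 0.023.

k ≈ 5.41, β ≈ 0.023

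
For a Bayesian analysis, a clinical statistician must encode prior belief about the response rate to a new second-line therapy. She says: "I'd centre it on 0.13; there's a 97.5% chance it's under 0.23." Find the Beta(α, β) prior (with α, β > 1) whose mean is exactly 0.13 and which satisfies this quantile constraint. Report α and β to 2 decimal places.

With mean 0.13 fixed, write α = 0.13s, β = 0.87s where s = α+β.
Need P(θ < 0.23) = 0.975 under Beta(0.13s, 0.87s). Normal approximation: (q−m)/√(m(1−m)/s) ≈ z_{0.975} = 1.96, so s ≈ 0.13·0.87·(1.96)²/(0.23−0.13)² = 43.4.
At s = 43.4: P(θ<0.23) ≈ 0.961. Adjusting to match 0.975 gives s ≈ 54.75.
So α = 0.13·54.75 ≈ 7.12, β = 0.87·54.75 ≈ 47.63.

α ≈ 7.12, β ≈ 47.63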